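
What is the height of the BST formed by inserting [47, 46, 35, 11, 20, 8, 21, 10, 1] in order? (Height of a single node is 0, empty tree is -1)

Insertion order: [47, 46, 35, 11, 20, 8, 21, 10, 1]
Tree (level-order array): [47, 46, None, 35, None, 11, None, 8, 20, 1, 10, None, 21]
Compute height bottom-up (empty subtree = -1):
  height(1) = 1 + max(-1, -1) = 0
  height(10) = 1 + max(-1, -1) = 0
  height(8) = 1 + max(0, 0) = 1
  height(21) = 1 + max(-1, -1) = 0
  height(20) = 1 + max(-1, 0) = 1
  height(11) = 1 + max(1, 1) = 2
  height(35) = 1 + max(2, -1) = 3
  height(46) = 1 + max(3, -1) = 4
  height(47) = 1 + max(4, -1) = 5
Height = 5


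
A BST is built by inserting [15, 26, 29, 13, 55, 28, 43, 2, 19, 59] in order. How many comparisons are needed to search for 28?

Search path for 28: 15 -> 26 -> 29 -> 28
Found: True
Comparisons: 4


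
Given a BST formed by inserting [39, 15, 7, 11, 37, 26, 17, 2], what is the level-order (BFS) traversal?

Tree insertion order: [39, 15, 7, 11, 37, 26, 17, 2]
Tree (level-order array): [39, 15, None, 7, 37, 2, 11, 26, None, None, None, None, None, 17]
BFS from the root, enqueuing left then right child of each popped node:
  queue [39] -> pop 39, enqueue [15], visited so far: [39]
  queue [15] -> pop 15, enqueue [7, 37], visited so far: [39, 15]
  queue [7, 37] -> pop 7, enqueue [2, 11], visited so far: [39, 15, 7]
  queue [37, 2, 11] -> pop 37, enqueue [26], visited so far: [39, 15, 7, 37]
  queue [2, 11, 26] -> pop 2, enqueue [none], visited so far: [39, 15, 7, 37, 2]
  queue [11, 26] -> pop 11, enqueue [none], visited so far: [39, 15, 7, 37, 2, 11]
  queue [26] -> pop 26, enqueue [17], visited so far: [39, 15, 7, 37, 2, 11, 26]
  queue [17] -> pop 17, enqueue [none], visited so far: [39, 15, 7, 37, 2, 11, 26, 17]
Result: [39, 15, 7, 37, 2, 11, 26, 17]


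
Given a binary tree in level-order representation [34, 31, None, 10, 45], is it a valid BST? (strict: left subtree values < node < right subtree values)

Level-order array: [34, 31, None, 10, 45]
Validate using subtree bounds (lo, hi): at each node, require lo < value < hi,
then recurse left with hi=value and right with lo=value.
Preorder trace (stopping at first violation):
  at node 34 with bounds (-inf, +inf): OK
  at node 31 with bounds (-inf, 34): OK
  at node 10 with bounds (-inf, 31): OK
  at node 45 with bounds (31, 34): VIOLATION
Node 45 violates its bound: not (31 < 45 < 34).
Result: Not a valid BST


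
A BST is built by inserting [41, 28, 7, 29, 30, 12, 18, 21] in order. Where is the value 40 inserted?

Starting tree (level order): [41, 28, None, 7, 29, None, 12, None, 30, None, 18, None, None, None, 21]
Insertion path: 41 -> 28 -> 29 -> 30
Result: insert 40 as right child of 30
Final tree (level order): [41, 28, None, 7, 29, None, 12, None, 30, None, 18, None, 40, None, 21]


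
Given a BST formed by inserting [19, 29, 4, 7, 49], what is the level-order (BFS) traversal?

Tree insertion order: [19, 29, 4, 7, 49]
Tree (level-order array): [19, 4, 29, None, 7, None, 49]
BFS from the root, enqueuing left then right child of each popped node:
  queue [19] -> pop 19, enqueue [4, 29], visited so far: [19]
  queue [4, 29] -> pop 4, enqueue [7], visited so far: [19, 4]
  queue [29, 7] -> pop 29, enqueue [49], visited so far: [19, 4, 29]
  queue [7, 49] -> pop 7, enqueue [none], visited so far: [19, 4, 29, 7]
  queue [49] -> pop 49, enqueue [none], visited so far: [19, 4, 29, 7, 49]
Result: [19, 4, 29, 7, 49]


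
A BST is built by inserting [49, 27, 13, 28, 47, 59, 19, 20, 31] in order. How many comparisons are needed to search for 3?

Search path for 3: 49 -> 27 -> 13
Found: False
Comparisons: 3


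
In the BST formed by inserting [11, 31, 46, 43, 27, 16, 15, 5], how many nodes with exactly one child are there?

Tree built from: [11, 31, 46, 43, 27, 16, 15, 5]
Tree (level-order array): [11, 5, 31, None, None, 27, 46, 16, None, 43, None, 15]
Rule: These are nodes with exactly 1 non-null child.
Per-node child counts:
  node 11: 2 child(ren)
  node 5: 0 child(ren)
  node 31: 2 child(ren)
  node 27: 1 child(ren)
  node 16: 1 child(ren)
  node 15: 0 child(ren)
  node 46: 1 child(ren)
  node 43: 0 child(ren)
Matching nodes: [27, 16, 46]
Count of nodes with exactly one child: 3


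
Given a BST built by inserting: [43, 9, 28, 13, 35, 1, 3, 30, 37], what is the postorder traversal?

Tree insertion order: [43, 9, 28, 13, 35, 1, 3, 30, 37]
Tree (level-order array): [43, 9, None, 1, 28, None, 3, 13, 35, None, None, None, None, 30, 37]
Postorder traversal: [3, 1, 13, 30, 37, 35, 28, 9, 43]


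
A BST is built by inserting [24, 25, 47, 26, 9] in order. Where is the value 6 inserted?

Starting tree (level order): [24, 9, 25, None, None, None, 47, 26]
Insertion path: 24 -> 9
Result: insert 6 as left child of 9
Final tree (level order): [24, 9, 25, 6, None, None, 47, None, None, 26]


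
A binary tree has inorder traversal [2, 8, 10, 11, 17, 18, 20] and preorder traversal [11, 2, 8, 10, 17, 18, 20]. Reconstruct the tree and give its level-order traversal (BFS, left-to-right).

Inorder:  [2, 8, 10, 11, 17, 18, 20]
Preorder: [11, 2, 8, 10, 17, 18, 20]
Algorithm: preorder visits root first, so consume preorder in order;
for each root, split the current inorder slice at that value into
left-subtree inorder and right-subtree inorder, then recurse.
Recursive splits:
  root=11; inorder splits into left=[2, 8, 10], right=[17, 18, 20]
  root=2; inorder splits into left=[], right=[8, 10]
  root=8; inorder splits into left=[], right=[10]
  root=10; inorder splits into left=[], right=[]
  root=17; inorder splits into left=[], right=[18, 20]
  root=18; inorder splits into left=[], right=[20]
  root=20; inorder splits into left=[], right=[]
Reconstructed level-order: [11, 2, 17, 8, 18, 10, 20]


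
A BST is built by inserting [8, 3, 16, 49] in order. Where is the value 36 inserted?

Starting tree (level order): [8, 3, 16, None, None, None, 49]
Insertion path: 8 -> 16 -> 49
Result: insert 36 as left child of 49
Final tree (level order): [8, 3, 16, None, None, None, 49, 36]


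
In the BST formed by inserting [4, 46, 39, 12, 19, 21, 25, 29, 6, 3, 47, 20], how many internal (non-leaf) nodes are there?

Tree built from: [4, 46, 39, 12, 19, 21, 25, 29, 6, 3, 47, 20]
Tree (level-order array): [4, 3, 46, None, None, 39, 47, 12, None, None, None, 6, 19, None, None, None, 21, 20, 25, None, None, None, 29]
Rule: An internal node has at least one child.
Per-node child counts:
  node 4: 2 child(ren)
  node 3: 0 child(ren)
  node 46: 2 child(ren)
  node 39: 1 child(ren)
  node 12: 2 child(ren)
  node 6: 0 child(ren)
  node 19: 1 child(ren)
  node 21: 2 child(ren)
  node 20: 0 child(ren)
  node 25: 1 child(ren)
  node 29: 0 child(ren)
  node 47: 0 child(ren)
Matching nodes: [4, 46, 39, 12, 19, 21, 25]
Count of internal (non-leaf) nodes: 7


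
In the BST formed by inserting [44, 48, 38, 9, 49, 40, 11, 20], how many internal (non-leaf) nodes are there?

Tree built from: [44, 48, 38, 9, 49, 40, 11, 20]
Tree (level-order array): [44, 38, 48, 9, 40, None, 49, None, 11, None, None, None, None, None, 20]
Rule: An internal node has at least one child.
Per-node child counts:
  node 44: 2 child(ren)
  node 38: 2 child(ren)
  node 9: 1 child(ren)
  node 11: 1 child(ren)
  node 20: 0 child(ren)
  node 40: 0 child(ren)
  node 48: 1 child(ren)
  node 49: 0 child(ren)
Matching nodes: [44, 38, 9, 11, 48]
Count of internal (non-leaf) nodes: 5


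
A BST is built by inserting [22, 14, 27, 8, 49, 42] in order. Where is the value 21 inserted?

Starting tree (level order): [22, 14, 27, 8, None, None, 49, None, None, 42]
Insertion path: 22 -> 14
Result: insert 21 as right child of 14
Final tree (level order): [22, 14, 27, 8, 21, None, 49, None, None, None, None, 42]


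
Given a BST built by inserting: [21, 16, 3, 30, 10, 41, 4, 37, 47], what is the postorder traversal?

Tree insertion order: [21, 16, 3, 30, 10, 41, 4, 37, 47]
Tree (level-order array): [21, 16, 30, 3, None, None, 41, None, 10, 37, 47, 4]
Postorder traversal: [4, 10, 3, 16, 37, 47, 41, 30, 21]


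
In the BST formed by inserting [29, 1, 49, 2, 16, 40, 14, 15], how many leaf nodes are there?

Tree built from: [29, 1, 49, 2, 16, 40, 14, 15]
Tree (level-order array): [29, 1, 49, None, 2, 40, None, None, 16, None, None, 14, None, None, 15]
Rule: A leaf has 0 children.
Per-node child counts:
  node 29: 2 child(ren)
  node 1: 1 child(ren)
  node 2: 1 child(ren)
  node 16: 1 child(ren)
  node 14: 1 child(ren)
  node 15: 0 child(ren)
  node 49: 1 child(ren)
  node 40: 0 child(ren)
Matching nodes: [15, 40]
Count of leaf nodes: 2


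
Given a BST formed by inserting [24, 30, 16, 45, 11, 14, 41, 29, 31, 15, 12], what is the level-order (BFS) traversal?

Tree insertion order: [24, 30, 16, 45, 11, 14, 41, 29, 31, 15, 12]
Tree (level-order array): [24, 16, 30, 11, None, 29, 45, None, 14, None, None, 41, None, 12, 15, 31]
BFS from the root, enqueuing left then right child of each popped node:
  queue [24] -> pop 24, enqueue [16, 30], visited so far: [24]
  queue [16, 30] -> pop 16, enqueue [11], visited so far: [24, 16]
  queue [30, 11] -> pop 30, enqueue [29, 45], visited so far: [24, 16, 30]
  queue [11, 29, 45] -> pop 11, enqueue [14], visited so far: [24, 16, 30, 11]
  queue [29, 45, 14] -> pop 29, enqueue [none], visited so far: [24, 16, 30, 11, 29]
  queue [45, 14] -> pop 45, enqueue [41], visited so far: [24, 16, 30, 11, 29, 45]
  queue [14, 41] -> pop 14, enqueue [12, 15], visited so far: [24, 16, 30, 11, 29, 45, 14]
  queue [41, 12, 15] -> pop 41, enqueue [31], visited so far: [24, 16, 30, 11, 29, 45, 14, 41]
  queue [12, 15, 31] -> pop 12, enqueue [none], visited so far: [24, 16, 30, 11, 29, 45, 14, 41, 12]
  queue [15, 31] -> pop 15, enqueue [none], visited so far: [24, 16, 30, 11, 29, 45, 14, 41, 12, 15]
  queue [31] -> pop 31, enqueue [none], visited so far: [24, 16, 30, 11, 29, 45, 14, 41, 12, 15, 31]
Result: [24, 16, 30, 11, 29, 45, 14, 41, 12, 15, 31]


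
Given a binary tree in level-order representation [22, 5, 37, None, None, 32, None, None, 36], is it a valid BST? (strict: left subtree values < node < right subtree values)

Level-order array: [22, 5, 37, None, None, 32, None, None, 36]
Validate using subtree bounds (lo, hi): at each node, require lo < value < hi,
then recurse left with hi=value and right with lo=value.
Preorder trace (stopping at first violation):
  at node 22 with bounds (-inf, +inf): OK
  at node 5 with bounds (-inf, 22): OK
  at node 37 with bounds (22, +inf): OK
  at node 32 with bounds (22, 37): OK
  at node 36 with bounds (32, 37): OK
No violation found at any node.
Result: Valid BST


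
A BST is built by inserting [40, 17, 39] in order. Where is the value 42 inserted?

Starting tree (level order): [40, 17, None, None, 39]
Insertion path: 40
Result: insert 42 as right child of 40
Final tree (level order): [40, 17, 42, None, 39]


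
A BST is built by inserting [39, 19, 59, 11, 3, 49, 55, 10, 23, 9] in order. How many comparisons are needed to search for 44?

Search path for 44: 39 -> 59 -> 49
Found: False
Comparisons: 3


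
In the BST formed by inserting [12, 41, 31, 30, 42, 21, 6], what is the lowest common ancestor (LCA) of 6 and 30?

Tree insertion order: [12, 41, 31, 30, 42, 21, 6]
Tree (level-order array): [12, 6, 41, None, None, 31, 42, 30, None, None, None, 21]
In a BST, the LCA of p=6, q=30 is the first node v on the
root-to-leaf path with p <= v <= q (go left if both < v, right if both > v).
Walk from root:
  at 12: 6 <= 12 <= 30, this is the LCA
LCA = 12


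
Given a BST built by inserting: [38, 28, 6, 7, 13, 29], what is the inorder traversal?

Tree insertion order: [38, 28, 6, 7, 13, 29]
Tree (level-order array): [38, 28, None, 6, 29, None, 7, None, None, None, 13]
Inorder traversal: [6, 7, 13, 28, 29, 38]


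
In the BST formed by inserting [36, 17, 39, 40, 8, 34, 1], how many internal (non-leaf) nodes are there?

Tree built from: [36, 17, 39, 40, 8, 34, 1]
Tree (level-order array): [36, 17, 39, 8, 34, None, 40, 1]
Rule: An internal node has at least one child.
Per-node child counts:
  node 36: 2 child(ren)
  node 17: 2 child(ren)
  node 8: 1 child(ren)
  node 1: 0 child(ren)
  node 34: 0 child(ren)
  node 39: 1 child(ren)
  node 40: 0 child(ren)
Matching nodes: [36, 17, 8, 39]
Count of internal (non-leaf) nodes: 4


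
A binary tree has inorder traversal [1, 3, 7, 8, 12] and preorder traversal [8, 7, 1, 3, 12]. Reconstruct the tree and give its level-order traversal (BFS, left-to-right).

Inorder:  [1, 3, 7, 8, 12]
Preorder: [8, 7, 1, 3, 12]
Algorithm: preorder visits root first, so consume preorder in order;
for each root, split the current inorder slice at that value into
left-subtree inorder and right-subtree inorder, then recurse.
Recursive splits:
  root=8; inorder splits into left=[1, 3, 7], right=[12]
  root=7; inorder splits into left=[1, 3], right=[]
  root=1; inorder splits into left=[], right=[3]
  root=3; inorder splits into left=[], right=[]
  root=12; inorder splits into left=[], right=[]
Reconstructed level-order: [8, 7, 12, 1, 3]


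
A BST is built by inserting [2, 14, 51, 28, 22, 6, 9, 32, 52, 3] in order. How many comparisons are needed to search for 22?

Search path for 22: 2 -> 14 -> 51 -> 28 -> 22
Found: True
Comparisons: 5


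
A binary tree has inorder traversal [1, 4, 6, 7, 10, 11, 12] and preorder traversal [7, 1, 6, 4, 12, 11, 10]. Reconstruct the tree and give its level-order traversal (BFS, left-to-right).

Inorder:  [1, 4, 6, 7, 10, 11, 12]
Preorder: [7, 1, 6, 4, 12, 11, 10]
Algorithm: preorder visits root first, so consume preorder in order;
for each root, split the current inorder slice at that value into
left-subtree inorder and right-subtree inorder, then recurse.
Recursive splits:
  root=7; inorder splits into left=[1, 4, 6], right=[10, 11, 12]
  root=1; inorder splits into left=[], right=[4, 6]
  root=6; inorder splits into left=[4], right=[]
  root=4; inorder splits into left=[], right=[]
  root=12; inorder splits into left=[10, 11], right=[]
  root=11; inorder splits into left=[10], right=[]
  root=10; inorder splits into left=[], right=[]
Reconstructed level-order: [7, 1, 12, 6, 11, 4, 10]


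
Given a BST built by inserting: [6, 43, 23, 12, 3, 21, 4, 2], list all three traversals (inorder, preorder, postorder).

Tree insertion order: [6, 43, 23, 12, 3, 21, 4, 2]
Tree (level-order array): [6, 3, 43, 2, 4, 23, None, None, None, None, None, 12, None, None, 21]
Inorder (L, root, R): [2, 3, 4, 6, 12, 21, 23, 43]
Preorder (root, L, R): [6, 3, 2, 4, 43, 23, 12, 21]
Postorder (L, R, root): [2, 4, 3, 21, 12, 23, 43, 6]


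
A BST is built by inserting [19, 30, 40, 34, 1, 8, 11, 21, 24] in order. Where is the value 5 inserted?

Starting tree (level order): [19, 1, 30, None, 8, 21, 40, None, 11, None, 24, 34]
Insertion path: 19 -> 1 -> 8
Result: insert 5 as left child of 8
Final tree (level order): [19, 1, 30, None, 8, 21, 40, 5, 11, None, 24, 34]


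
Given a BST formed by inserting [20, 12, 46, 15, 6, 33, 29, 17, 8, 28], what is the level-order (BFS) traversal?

Tree insertion order: [20, 12, 46, 15, 6, 33, 29, 17, 8, 28]
Tree (level-order array): [20, 12, 46, 6, 15, 33, None, None, 8, None, 17, 29, None, None, None, None, None, 28]
BFS from the root, enqueuing left then right child of each popped node:
  queue [20] -> pop 20, enqueue [12, 46], visited so far: [20]
  queue [12, 46] -> pop 12, enqueue [6, 15], visited so far: [20, 12]
  queue [46, 6, 15] -> pop 46, enqueue [33], visited so far: [20, 12, 46]
  queue [6, 15, 33] -> pop 6, enqueue [8], visited so far: [20, 12, 46, 6]
  queue [15, 33, 8] -> pop 15, enqueue [17], visited so far: [20, 12, 46, 6, 15]
  queue [33, 8, 17] -> pop 33, enqueue [29], visited so far: [20, 12, 46, 6, 15, 33]
  queue [8, 17, 29] -> pop 8, enqueue [none], visited so far: [20, 12, 46, 6, 15, 33, 8]
  queue [17, 29] -> pop 17, enqueue [none], visited so far: [20, 12, 46, 6, 15, 33, 8, 17]
  queue [29] -> pop 29, enqueue [28], visited so far: [20, 12, 46, 6, 15, 33, 8, 17, 29]
  queue [28] -> pop 28, enqueue [none], visited so far: [20, 12, 46, 6, 15, 33, 8, 17, 29, 28]
Result: [20, 12, 46, 6, 15, 33, 8, 17, 29, 28]


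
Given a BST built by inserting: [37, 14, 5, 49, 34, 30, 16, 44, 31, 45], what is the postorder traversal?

Tree insertion order: [37, 14, 5, 49, 34, 30, 16, 44, 31, 45]
Tree (level-order array): [37, 14, 49, 5, 34, 44, None, None, None, 30, None, None, 45, 16, 31]
Postorder traversal: [5, 16, 31, 30, 34, 14, 45, 44, 49, 37]


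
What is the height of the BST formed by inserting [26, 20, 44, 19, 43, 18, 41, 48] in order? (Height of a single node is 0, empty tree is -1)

Insertion order: [26, 20, 44, 19, 43, 18, 41, 48]
Tree (level-order array): [26, 20, 44, 19, None, 43, 48, 18, None, 41]
Compute height bottom-up (empty subtree = -1):
  height(18) = 1 + max(-1, -1) = 0
  height(19) = 1 + max(0, -1) = 1
  height(20) = 1 + max(1, -1) = 2
  height(41) = 1 + max(-1, -1) = 0
  height(43) = 1 + max(0, -1) = 1
  height(48) = 1 + max(-1, -1) = 0
  height(44) = 1 + max(1, 0) = 2
  height(26) = 1 + max(2, 2) = 3
Height = 3


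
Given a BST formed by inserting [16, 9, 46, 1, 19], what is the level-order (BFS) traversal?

Tree insertion order: [16, 9, 46, 1, 19]
Tree (level-order array): [16, 9, 46, 1, None, 19]
BFS from the root, enqueuing left then right child of each popped node:
  queue [16] -> pop 16, enqueue [9, 46], visited so far: [16]
  queue [9, 46] -> pop 9, enqueue [1], visited so far: [16, 9]
  queue [46, 1] -> pop 46, enqueue [19], visited so far: [16, 9, 46]
  queue [1, 19] -> pop 1, enqueue [none], visited so far: [16, 9, 46, 1]
  queue [19] -> pop 19, enqueue [none], visited so far: [16, 9, 46, 1, 19]
Result: [16, 9, 46, 1, 19]


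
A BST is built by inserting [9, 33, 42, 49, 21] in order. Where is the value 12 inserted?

Starting tree (level order): [9, None, 33, 21, 42, None, None, None, 49]
Insertion path: 9 -> 33 -> 21
Result: insert 12 as left child of 21
Final tree (level order): [9, None, 33, 21, 42, 12, None, None, 49]


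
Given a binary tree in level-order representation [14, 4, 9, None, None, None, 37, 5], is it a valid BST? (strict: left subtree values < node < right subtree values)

Level-order array: [14, 4, 9, None, None, None, 37, 5]
Validate using subtree bounds (lo, hi): at each node, require lo < value < hi,
then recurse left with hi=value and right with lo=value.
Preorder trace (stopping at first violation):
  at node 14 with bounds (-inf, +inf): OK
  at node 4 with bounds (-inf, 14): OK
  at node 9 with bounds (14, +inf): VIOLATION
Node 9 violates its bound: not (14 < 9 < +inf).
Result: Not a valid BST


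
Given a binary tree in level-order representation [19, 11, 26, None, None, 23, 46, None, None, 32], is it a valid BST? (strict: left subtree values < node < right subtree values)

Level-order array: [19, 11, 26, None, None, 23, 46, None, None, 32]
Validate using subtree bounds (lo, hi): at each node, require lo < value < hi,
then recurse left with hi=value and right with lo=value.
Preorder trace (stopping at first violation):
  at node 19 with bounds (-inf, +inf): OK
  at node 11 with bounds (-inf, 19): OK
  at node 26 with bounds (19, +inf): OK
  at node 23 with bounds (19, 26): OK
  at node 46 with bounds (26, +inf): OK
  at node 32 with bounds (26, 46): OK
No violation found at any node.
Result: Valid BST


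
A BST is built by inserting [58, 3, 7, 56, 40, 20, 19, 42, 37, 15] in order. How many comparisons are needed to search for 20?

Search path for 20: 58 -> 3 -> 7 -> 56 -> 40 -> 20
Found: True
Comparisons: 6


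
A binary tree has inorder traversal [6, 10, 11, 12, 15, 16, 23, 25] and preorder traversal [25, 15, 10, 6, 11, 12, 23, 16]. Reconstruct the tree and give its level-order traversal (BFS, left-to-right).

Inorder:  [6, 10, 11, 12, 15, 16, 23, 25]
Preorder: [25, 15, 10, 6, 11, 12, 23, 16]
Algorithm: preorder visits root first, so consume preorder in order;
for each root, split the current inorder slice at that value into
left-subtree inorder and right-subtree inorder, then recurse.
Recursive splits:
  root=25; inorder splits into left=[6, 10, 11, 12, 15, 16, 23], right=[]
  root=15; inorder splits into left=[6, 10, 11, 12], right=[16, 23]
  root=10; inorder splits into left=[6], right=[11, 12]
  root=6; inorder splits into left=[], right=[]
  root=11; inorder splits into left=[], right=[12]
  root=12; inorder splits into left=[], right=[]
  root=23; inorder splits into left=[16], right=[]
  root=16; inorder splits into left=[], right=[]
Reconstructed level-order: [25, 15, 10, 23, 6, 11, 16, 12]


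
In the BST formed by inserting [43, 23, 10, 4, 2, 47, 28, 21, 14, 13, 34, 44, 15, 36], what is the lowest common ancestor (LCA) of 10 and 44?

Tree insertion order: [43, 23, 10, 4, 2, 47, 28, 21, 14, 13, 34, 44, 15, 36]
Tree (level-order array): [43, 23, 47, 10, 28, 44, None, 4, 21, None, 34, None, None, 2, None, 14, None, None, 36, None, None, 13, 15]
In a BST, the LCA of p=10, q=44 is the first node v on the
root-to-leaf path with p <= v <= q (go left if both < v, right if both > v).
Walk from root:
  at 43: 10 <= 43 <= 44, this is the LCA
LCA = 43


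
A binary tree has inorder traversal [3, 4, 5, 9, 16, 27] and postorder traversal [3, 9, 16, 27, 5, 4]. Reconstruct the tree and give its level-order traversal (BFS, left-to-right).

Inorder:   [3, 4, 5, 9, 16, 27]
Postorder: [3, 9, 16, 27, 5, 4]
Algorithm: postorder visits root last, so walk postorder right-to-left;
each value is the root of the current inorder slice — split it at that
value, recurse on the right subtree first, then the left.
Recursive splits:
  root=4; inorder splits into left=[3], right=[5, 9, 16, 27]
  root=5; inorder splits into left=[], right=[9, 16, 27]
  root=27; inorder splits into left=[9, 16], right=[]
  root=16; inorder splits into left=[9], right=[]
  root=9; inorder splits into left=[], right=[]
  root=3; inorder splits into left=[], right=[]
Reconstructed level-order: [4, 3, 5, 27, 16, 9]


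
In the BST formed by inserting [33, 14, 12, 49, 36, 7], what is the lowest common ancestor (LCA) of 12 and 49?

Tree insertion order: [33, 14, 12, 49, 36, 7]
Tree (level-order array): [33, 14, 49, 12, None, 36, None, 7]
In a BST, the LCA of p=12, q=49 is the first node v on the
root-to-leaf path with p <= v <= q (go left if both < v, right if both > v).
Walk from root:
  at 33: 12 <= 33 <= 49, this is the LCA
LCA = 33


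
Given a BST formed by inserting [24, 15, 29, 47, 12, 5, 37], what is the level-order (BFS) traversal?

Tree insertion order: [24, 15, 29, 47, 12, 5, 37]
Tree (level-order array): [24, 15, 29, 12, None, None, 47, 5, None, 37]
BFS from the root, enqueuing left then right child of each popped node:
  queue [24] -> pop 24, enqueue [15, 29], visited so far: [24]
  queue [15, 29] -> pop 15, enqueue [12], visited so far: [24, 15]
  queue [29, 12] -> pop 29, enqueue [47], visited so far: [24, 15, 29]
  queue [12, 47] -> pop 12, enqueue [5], visited so far: [24, 15, 29, 12]
  queue [47, 5] -> pop 47, enqueue [37], visited so far: [24, 15, 29, 12, 47]
  queue [5, 37] -> pop 5, enqueue [none], visited so far: [24, 15, 29, 12, 47, 5]
  queue [37] -> pop 37, enqueue [none], visited so far: [24, 15, 29, 12, 47, 5, 37]
Result: [24, 15, 29, 12, 47, 5, 37]


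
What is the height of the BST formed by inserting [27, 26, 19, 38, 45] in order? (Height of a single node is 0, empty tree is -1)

Insertion order: [27, 26, 19, 38, 45]
Tree (level-order array): [27, 26, 38, 19, None, None, 45]
Compute height bottom-up (empty subtree = -1):
  height(19) = 1 + max(-1, -1) = 0
  height(26) = 1 + max(0, -1) = 1
  height(45) = 1 + max(-1, -1) = 0
  height(38) = 1 + max(-1, 0) = 1
  height(27) = 1 + max(1, 1) = 2
Height = 2


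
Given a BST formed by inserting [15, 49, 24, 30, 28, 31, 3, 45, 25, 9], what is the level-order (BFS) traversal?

Tree insertion order: [15, 49, 24, 30, 28, 31, 3, 45, 25, 9]
Tree (level-order array): [15, 3, 49, None, 9, 24, None, None, None, None, 30, 28, 31, 25, None, None, 45]
BFS from the root, enqueuing left then right child of each popped node:
  queue [15] -> pop 15, enqueue [3, 49], visited so far: [15]
  queue [3, 49] -> pop 3, enqueue [9], visited so far: [15, 3]
  queue [49, 9] -> pop 49, enqueue [24], visited so far: [15, 3, 49]
  queue [9, 24] -> pop 9, enqueue [none], visited so far: [15, 3, 49, 9]
  queue [24] -> pop 24, enqueue [30], visited so far: [15, 3, 49, 9, 24]
  queue [30] -> pop 30, enqueue [28, 31], visited so far: [15, 3, 49, 9, 24, 30]
  queue [28, 31] -> pop 28, enqueue [25], visited so far: [15, 3, 49, 9, 24, 30, 28]
  queue [31, 25] -> pop 31, enqueue [45], visited so far: [15, 3, 49, 9, 24, 30, 28, 31]
  queue [25, 45] -> pop 25, enqueue [none], visited so far: [15, 3, 49, 9, 24, 30, 28, 31, 25]
  queue [45] -> pop 45, enqueue [none], visited so far: [15, 3, 49, 9, 24, 30, 28, 31, 25, 45]
Result: [15, 3, 49, 9, 24, 30, 28, 31, 25, 45]


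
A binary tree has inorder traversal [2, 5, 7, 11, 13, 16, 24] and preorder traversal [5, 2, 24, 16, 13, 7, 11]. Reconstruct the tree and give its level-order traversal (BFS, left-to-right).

Inorder:  [2, 5, 7, 11, 13, 16, 24]
Preorder: [5, 2, 24, 16, 13, 7, 11]
Algorithm: preorder visits root first, so consume preorder in order;
for each root, split the current inorder slice at that value into
left-subtree inorder and right-subtree inorder, then recurse.
Recursive splits:
  root=5; inorder splits into left=[2], right=[7, 11, 13, 16, 24]
  root=2; inorder splits into left=[], right=[]
  root=24; inorder splits into left=[7, 11, 13, 16], right=[]
  root=16; inorder splits into left=[7, 11, 13], right=[]
  root=13; inorder splits into left=[7, 11], right=[]
  root=7; inorder splits into left=[], right=[11]
  root=11; inorder splits into left=[], right=[]
Reconstructed level-order: [5, 2, 24, 16, 13, 7, 11]


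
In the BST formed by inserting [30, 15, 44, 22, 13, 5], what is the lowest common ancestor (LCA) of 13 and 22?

Tree insertion order: [30, 15, 44, 22, 13, 5]
Tree (level-order array): [30, 15, 44, 13, 22, None, None, 5]
In a BST, the LCA of p=13, q=22 is the first node v on the
root-to-leaf path with p <= v <= q (go left if both < v, right if both > v).
Walk from root:
  at 30: both 13 and 22 < 30, go left
  at 15: 13 <= 15 <= 22, this is the LCA
LCA = 15


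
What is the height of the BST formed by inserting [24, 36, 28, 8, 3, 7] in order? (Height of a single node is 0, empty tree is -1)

Insertion order: [24, 36, 28, 8, 3, 7]
Tree (level-order array): [24, 8, 36, 3, None, 28, None, None, 7]
Compute height bottom-up (empty subtree = -1):
  height(7) = 1 + max(-1, -1) = 0
  height(3) = 1 + max(-1, 0) = 1
  height(8) = 1 + max(1, -1) = 2
  height(28) = 1 + max(-1, -1) = 0
  height(36) = 1 + max(0, -1) = 1
  height(24) = 1 + max(2, 1) = 3
Height = 3


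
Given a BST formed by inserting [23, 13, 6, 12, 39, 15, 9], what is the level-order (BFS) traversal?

Tree insertion order: [23, 13, 6, 12, 39, 15, 9]
Tree (level-order array): [23, 13, 39, 6, 15, None, None, None, 12, None, None, 9]
BFS from the root, enqueuing left then right child of each popped node:
  queue [23] -> pop 23, enqueue [13, 39], visited so far: [23]
  queue [13, 39] -> pop 13, enqueue [6, 15], visited so far: [23, 13]
  queue [39, 6, 15] -> pop 39, enqueue [none], visited so far: [23, 13, 39]
  queue [6, 15] -> pop 6, enqueue [12], visited so far: [23, 13, 39, 6]
  queue [15, 12] -> pop 15, enqueue [none], visited so far: [23, 13, 39, 6, 15]
  queue [12] -> pop 12, enqueue [9], visited so far: [23, 13, 39, 6, 15, 12]
  queue [9] -> pop 9, enqueue [none], visited so far: [23, 13, 39, 6, 15, 12, 9]
Result: [23, 13, 39, 6, 15, 12, 9]


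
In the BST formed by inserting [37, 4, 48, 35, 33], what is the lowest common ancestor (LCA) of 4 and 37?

Tree insertion order: [37, 4, 48, 35, 33]
Tree (level-order array): [37, 4, 48, None, 35, None, None, 33]
In a BST, the LCA of p=4, q=37 is the first node v on the
root-to-leaf path with p <= v <= q (go left if both < v, right if both > v).
Walk from root:
  at 37: 4 <= 37 <= 37, this is the LCA
LCA = 37


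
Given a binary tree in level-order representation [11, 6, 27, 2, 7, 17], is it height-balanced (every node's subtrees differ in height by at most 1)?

Tree (level-order array): [11, 6, 27, 2, 7, 17]
Definition: a tree is height-balanced if, at every node, |h(left) - h(right)| <= 1 (empty subtree has height -1).
Bottom-up per-node check:
  node 2: h_left=-1, h_right=-1, diff=0 [OK], height=0
  node 7: h_left=-1, h_right=-1, diff=0 [OK], height=0
  node 6: h_left=0, h_right=0, diff=0 [OK], height=1
  node 17: h_left=-1, h_right=-1, diff=0 [OK], height=0
  node 27: h_left=0, h_right=-1, diff=1 [OK], height=1
  node 11: h_left=1, h_right=1, diff=0 [OK], height=2
All nodes satisfy the balance condition.
Result: Balanced


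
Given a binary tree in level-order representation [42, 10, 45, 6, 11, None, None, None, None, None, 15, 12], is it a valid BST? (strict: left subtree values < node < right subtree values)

Level-order array: [42, 10, 45, 6, 11, None, None, None, None, None, 15, 12]
Validate using subtree bounds (lo, hi): at each node, require lo < value < hi,
then recurse left with hi=value and right with lo=value.
Preorder trace (stopping at first violation):
  at node 42 with bounds (-inf, +inf): OK
  at node 10 with bounds (-inf, 42): OK
  at node 6 with bounds (-inf, 10): OK
  at node 11 with bounds (10, 42): OK
  at node 15 with bounds (11, 42): OK
  at node 12 with bounds (11, 15): OK
  at node 45 with bounds (42, +inf): OK
No violation found at any node.
Result: Valid BST


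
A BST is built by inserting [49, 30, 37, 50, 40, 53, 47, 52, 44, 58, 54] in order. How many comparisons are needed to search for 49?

Search path for 49: 49
Found: True
Comparisons: 1


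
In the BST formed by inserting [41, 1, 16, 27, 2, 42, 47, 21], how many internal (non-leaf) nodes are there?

Tree built from: [41, 1, 16, 27, 2, 42, 47, 21]
Tree (level-order array): [41, 1, 42, None, 16, None, 47, 2, 27, None, None, None, None, 21]
Rule: An internal node has at least one child.
Per-node child counts:
  node 41: 2 child(ren)
  node 1: 1 child(ren)
  node 16: 2 child(ren)
  node 2: 0 child(ren)
  node 27: 1 child(ren)
  node 21: 0 child(ren)
  node 42: 1 child(ren)
  node 47: 0 child(ren)
Matching nodes: [41, 1, 16, 27, 42]
Count of internal (non-leaf) nodes: 5


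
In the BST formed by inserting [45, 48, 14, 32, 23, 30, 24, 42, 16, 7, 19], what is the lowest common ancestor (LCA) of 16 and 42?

Tree insertion order: [45, 48, 14, 32, 23, 30, 24, 42, 16, 7, 19]
Tree (level-order array): [45, 14, 48, 7, 32, None, None, None, None, 23, 42, 16, 30, None, None, None, 19, 24]
In a BST, the LCA of p=16, q=42 is the first node v on the
root-to-leaf path with p <= v <= q (go left if both < v, right if both > v).
Walk from root:
  at 45: both 16 and 42 < 45, go left
  at 14: both 16 and 42 > 14, go right
  at 32: 16 <= 32 <= 42, this is the LCA
LCA = 32


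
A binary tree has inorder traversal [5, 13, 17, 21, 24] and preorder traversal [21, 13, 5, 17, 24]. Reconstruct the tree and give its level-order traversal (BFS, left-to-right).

Inorder:  [5, 13, 17, 21, 24]
Preorder: [21, 13, 5, 17, 24]
Algorithm: preorder visits root first, so consume preorder in order;
for each root, split the current inorder slice at that value into
left-subtree inorder and right-subtree inorder, then recurse.
Recursive splits:
  root=21; inorder splits into left=[5, 13, 17], right=[24]
  root=13; inorder splits into left=[5], right=[17]
  root=5; inorder splits into left=[], right=[]
  root=17; inorder splits into left=[], right=[]
  root=24; inorder splits into left=[], right=[]
Reconstructed level-order: [21, 13, 24, 5, 17]


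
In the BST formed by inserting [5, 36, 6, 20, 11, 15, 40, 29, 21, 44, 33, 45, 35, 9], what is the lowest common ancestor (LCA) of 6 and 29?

Tree insertion order: [5, 36, 6, 20, 11, 15, 40, 29, 21, 44, 33, 45, 35, 9]
Tree (level-order array): [5, None, 36, 6, 40, None, 20, None, 44, 11, 29, None, 45, 9, 15, 21, 33, None, None, None, None, None, None, None, None, None, 35]
In a BST, the LCA of p=6, q=29 is the first node v on the
root-to-leaf path with p <= v <= q (go left if both < v, right if both > v).
Walk from root:
  at 5: both 6 and 29 > 5, go right
  at 36: both 6 and 29 < 36, go left
  at 6: 6 <= 6 <= 29, this is the LCA
LCA = 6


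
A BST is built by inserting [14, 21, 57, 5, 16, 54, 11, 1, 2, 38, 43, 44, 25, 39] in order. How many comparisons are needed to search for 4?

Search path for 4: 14 -> 5 -> 1 -> 2
Found: False
Comparisons: 4


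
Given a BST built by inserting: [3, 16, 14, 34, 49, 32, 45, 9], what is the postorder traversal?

Tree insertion order: [3, 16, 14, 34, 49, 32, 45, 9]
Tree (level-order array): [3, None, 16, 14, 34, 9, None, 32, 49, None, None, None, None, 45]
Postorder traversal: [9, 14, 32, 45, 49, 34, 16, 3]


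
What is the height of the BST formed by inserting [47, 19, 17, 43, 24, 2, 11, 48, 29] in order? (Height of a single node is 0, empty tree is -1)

Insertion order: [47, 19, 17, 43, 24, 2, 11, 48, 29]
Tree (level-order array): [47, 19, 48, 17, 43, None, None, 2, None, 24, None, None, 11, None, 29]
Compute height bottom-up (empty subtree = -1):
  height(11) = 1 + max(-1, -1) = 0
  height(2) = 1 + max(-1, 0) = 1
  height(17) = 1 + max(1, -1) = 2
  height(29) = 1 + max(-1, -1) = 0
  height(24) = 1 + max(-1, 0) = 1
  height(43) = 1 + max(1, -1) = 2
  height(19) = 1 + max(2, 2) = 3
  height(48) = 1 + max(-1, -1) = 0
  height(47) = 1 + max(3, 0) = 4
Height = 4


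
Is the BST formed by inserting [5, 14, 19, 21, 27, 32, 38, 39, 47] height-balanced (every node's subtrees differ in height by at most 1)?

Tree (level-order array): [5, None, 14, None, 19, None, 21, None, 27, None, 32, None, 38, None, 39, None, 47]
Definition: a tree is height-balanced if, at every node, |h(left) - h(right)| <= 1 (empty subtree has height -1).
Bottom-up per-node check:
  node 47: h_left=-1, h_right=-1, diff=0 [OK], height=0
  node 39: h_left=-1, h_right=0, diff=1 [OK], height=1
  node 38: h_left=-1, h_right=1, diff=2 [FAIL (|-1-1|=2 > 1)], height=2
  node 32: h_left=-1, h_right=2, diff=3 [FAIL (|-1-2|=3 > 1)], height=3
  node 27: h_left=-1, h_right=3, diff=4 [FAIL (|-1-3|=4 > 1)], height=4
  node 21: h_left=-1, h_right=4, diff=5 [FAIL (|-1-4|=5 > 1)], height=5
  node 19: h_left=-1, h_right=5, diff=6 [FAIL (|-1-5|=6 > 1)], height=6
  node 14: h_left=-1, h_right=6, diff=7 [FAIL (|-1-6|=7 > 1)], height=7
  node 5: h_left=-1, h_right=7, diff=8 [FAIL (|-1-7|=8 > 1)], height=8
Node 38 violates the condition: |-1 - 1| = 2 > 1.
Result: Not balanced


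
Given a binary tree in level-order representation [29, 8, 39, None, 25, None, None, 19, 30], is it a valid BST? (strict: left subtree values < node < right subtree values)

Level-order array: [29, 8, 39, None, 25, None, None, 19, 30]
Validate using subtree bounds (lo, hi): at each node, require lo < value < hi,
then recurse left with hi=value and right with lo=value.
Preorder trace (stopping at first violation):
  at node 29 with bounds (-inf, +inf): OK
  at node 8 with bounds (-inf, 29): OK
  at node 25 with bounds (8, 29): OK
  at node 19 with bounds (8, 25): OK
  at node 30 with bounds (25, 29): VIOLATION
Node 30 violates its bound: not (25 < 30 < 29).
Result: Not a valid BST


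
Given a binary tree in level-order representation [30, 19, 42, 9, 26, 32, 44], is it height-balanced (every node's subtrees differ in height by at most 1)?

Tree (level-order array): [30, 19, 42, 9, 26, 32, 44]
Definition: a tree is height-balanced if, at every node, |h(left) - h(right)| <= 1 (empty subtree has height -1).
Bottom-up per-node check:
  node 9: h_left=-1, h_right=-1, diff=0 [OK], height=0
  node 26: h_left=-1, h_right=-1, diff=0 [OK], height=0
  node 19: h_left=0, h_right=0, diff=0 [OK], height=1
  node 32: h_left=-1, h_right=-1, diff=0 [OK], height=0
  node 44: h_left=-1, h_right=-1, diff=0 [OK], height=0
  node 42: h_left=0, h_right=0, diff=0 [OK], height=1
  node 30: h_left=1, h_right=1, diff=0 [OK], height=2
All nodes satisfy the balance condition.
Result: Balanced


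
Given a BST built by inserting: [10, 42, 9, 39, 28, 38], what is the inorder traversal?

Tree insertion order: [10, 42, 9, 39, 28, 38]
Tree (level-order array): [10, 9, 42, None, None, 39, None, 28, None, None, 38]
Inorder traversal: [9, 10, 28, 38, 39, 42]


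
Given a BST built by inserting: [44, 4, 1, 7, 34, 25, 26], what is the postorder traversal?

Tree insertion order: [44, 4, 1, 7, 34, 25, 26]
Tree (level-order array): [44, 4, None, 1, 7, None, None, None, 34, 25, None, None, 26]
Postorder traversal: [1, 26, 25, 34, 7, 4, 44]


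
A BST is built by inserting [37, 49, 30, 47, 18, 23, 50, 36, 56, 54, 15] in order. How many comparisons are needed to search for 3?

Search path for 3: 37 -> 30 -> 18 -> 15
Found: False
Comparisons: 4


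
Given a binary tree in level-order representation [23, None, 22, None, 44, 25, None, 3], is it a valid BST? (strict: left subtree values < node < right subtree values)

Level-order array: [23, None, 22, None, 44, 25, None, 3]
Validate using subtree bounds (lo, hi): at each node, require lo < value < hi,
then recurse left with hi=value and right with lo=value.
Preorder trace (stopping at first violation):
  at node 23 with bounds (-inf, +inf): OK
  at node 22 with bounds (23, +inf): VIOLATION
Node 22 violates its bound: not (23 < 22 < +inf).
Result: Not a valid BST


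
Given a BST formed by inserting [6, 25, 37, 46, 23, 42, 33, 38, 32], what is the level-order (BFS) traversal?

Tree insertion order: [6, 25, 37, 46, 23, 42, 33, 38, 32]
Tree (level-order array): [6, None, 25, 23, 37, None, None, 33, 46, 32, None, 42, None, None, None, 38]
BFS from the root, enqueuing left then right child of each popped node:
  queue [6] -> pop 6, enqueue [25], visited so far: [6]
  queue [25] -> pop 25, enqueue [23, 37], visited so far: [6, 25]
  queue [23, 37] -> pop 23, enqueue [none], visited so far: [6, 25, 23]
  queue [37] -> pop 37, enqueue [33, 46], visited so far: [6, 25, 23, 37]
  queue [33, 46] -> pop 33, enqueue [32], visited so far: [6, 25, 23, 37, 33]
  queue [46, 32] -> pop 46, enqueue [42], visited so far: [6, 25, 23, 37, 33, 46]
  queue [32, 42] -> pop 32, enqueue [none], visited so far: [6, 25, 23, 37, 33, 46, 32]
  queue [42] -> pop 42, enqueue [38], visited so far: [6, 25, 23, 37, 33, 46, 32, 42]
  queue [38] -> pop 38, enqueue [none], visited so far: [6, 25, 23, 37, 33, 46, 32, 42, 38]
Result: [6, 25, 23, 37, 33, 46, 32, 42, 38]


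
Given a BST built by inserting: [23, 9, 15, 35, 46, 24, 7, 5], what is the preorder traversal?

Tree insertion order: [23, 9, 15, 35, 46, 24, 7, 5]
Tree (level-order array): [23, 9, 35, 7, 15, 24, 46, 5]
Preorder traversal: [23, 9, 7, 5, 15, 35, 24, 46]


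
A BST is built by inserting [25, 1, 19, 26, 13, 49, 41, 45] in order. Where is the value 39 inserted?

Starting tree (level order): [25, 1, 26, None, 19, None, 49, 13, None, 41, None, None, None, None, 45]
Insertion path: 25 -> 26 -> 49 -> 41
Result: insert 39 as left child of 41
Final tree (level order): [25, 1, 26, None, 19, None, 49, 13, None, 41, None, None, None, 39, 45]


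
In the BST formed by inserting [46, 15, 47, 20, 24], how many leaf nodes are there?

Tree built from: [46, 15, 47, 20, 24]
Tree (level-order array): [46, 15, 47, None, 20, None, None, None, 24]
Rule: A leaf has 0 children.
Per-node child counts:
  node 46: 2 child(ren)
  node 15: 1 child(ren)
  node 20: 1 child(ren)
  node 24: 0 child(ren)
  node 47: 0 child(ren)
Matching nodes: [24, 47]
Count of leaf nodes: 2


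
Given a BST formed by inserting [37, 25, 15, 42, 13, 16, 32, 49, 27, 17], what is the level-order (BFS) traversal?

Tree insertion order: [37, 25, 15, 42, 13, 16, 32, 49, 27, 17]
Tree (level-order array): [37, 25, 42, 15, 32, None, 49, 13, 16, 27, None, None, None, None, None, None, 17]
BFS from the root, enqueuing left then right child of each popped node:
  queue [37] -> pop 37, enqueue [25, 42], visited so far: [37]
  queue [25, 42] -> pop 25, enqueue [15, 32], visited so far: [37, 25]
  queue [42, 15, 32] -> pop 42, enqueue [49], visited so far: [37, 25, 42]
  queue [15, 32, 49] -> pop 15, enqueue [13, 16], visited so far: [37, 25, 42, 15]
  queue [32, 49, 13, 16] -> pop 32, enqueue [27], visited so far: [37, 25, 42, 15, 32]
  queue [49, 13, 16, 27] -> pop 49, enqueue [none], visited so far: [37, 25, 42, 15, 32, 49]
  queue [13, 16, 27] -> pop 13, enqueue [none], visited so far: [37, 25, 42, 15, 32, 49, 13]
  queue [16, 27] -> pop 16, enqueue [17], visited so far: [37, 25, 42, 15, 32, 49, 13, 16]
  queue [27, 17] -> pop 27, enqueue [none], visited so far: [37, 25, 42, 15, 32, 49, 13, 16, 27]
  queue [17] -> pop 17, enqueue [none], visited so far: [37, 25, 42, 15, 32, 49, 13, 16, 27, 17]
Result: [37, 25, 42, 15, 32, 49, 13, 16, 27, 17]
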